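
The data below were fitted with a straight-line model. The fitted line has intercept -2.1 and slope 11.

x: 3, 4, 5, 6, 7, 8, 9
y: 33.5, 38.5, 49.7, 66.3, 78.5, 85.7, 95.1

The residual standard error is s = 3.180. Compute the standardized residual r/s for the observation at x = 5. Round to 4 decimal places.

ŷ = -2.1 + 11·5 = 52.9
r = 49.7 − 52.9 = -3.2
r/s = -3.2 / 3.180 = -1.0063

-1.0063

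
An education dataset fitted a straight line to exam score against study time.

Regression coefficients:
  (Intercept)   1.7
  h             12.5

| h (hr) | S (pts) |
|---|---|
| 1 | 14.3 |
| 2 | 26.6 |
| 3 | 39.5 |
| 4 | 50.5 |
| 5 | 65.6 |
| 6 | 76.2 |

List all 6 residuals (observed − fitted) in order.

h=1: Ŝ = 1.7 + 12.5·1 = 14.2; r = 14.3 − 14.2 = 0.1
h=2: Ŝ = 1.7 + 12.5·2 = 26.7; r = 26.6 − 26.7 = -0.1
h=3: Ŝ = 1.7 + 12.5·3 = 39.2; r = 39.5 − 39.2 = 0.3
h=4: Ŝ = 1.7 + 12.5·4 = 51.7; r = 50.5 − 51.7 = -1.2
h=5: Ŝ = 1.7 + 12.5·5 = 64.2; r = 65.6 − 64.2 = 1.4
h=6: Ŝ = 1.7 + 12.5·6 = 76.7; r = 76.2 − 76.7 = -0.5

0.1, -0.1, 0.3, -1.2, 1.4, -0.5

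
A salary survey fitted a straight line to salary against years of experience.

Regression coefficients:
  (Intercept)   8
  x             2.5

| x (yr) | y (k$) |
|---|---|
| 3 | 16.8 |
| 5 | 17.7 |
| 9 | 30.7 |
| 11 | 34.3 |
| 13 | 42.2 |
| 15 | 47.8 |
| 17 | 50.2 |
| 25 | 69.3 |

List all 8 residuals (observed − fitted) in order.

x=3: ŷ = 8 + 2.5·3 = 15.5; e = 16.8 − 15.5 = 1.3
x=5: ŷ = 8 + 2.5·5 = 20.5; e = 17.7 − 20.5 = -2.8
x=9: ŷ = 8 + 2.5·9 = 30.5; e = 30.7 − 30.5 = 0.2
x=11: ŷ = 8 + 2.5·11 = 35.5; e = 34.3 − 35.5 = -1.2
x=13: ŷ = 8 + 2.5·13 = 40.5; e = 42.2 − 40.5 = 1.7
x=15: ŷ = 8 + 2.5·15 = 45.5; e = 47.8 − 45.5 = 2.3
x=17: ŷ = 8 + 2.5·17 = 50.5; e = 50.2 − 50.5 = -0.3
x=25: ŷ = 8 + 2.5·25 = 70.5; e = 69.3 − 70.5 = -1.2

1.3, -2.8, 0.2, -1.2, 1.7, 2.3, -0.3, -1.2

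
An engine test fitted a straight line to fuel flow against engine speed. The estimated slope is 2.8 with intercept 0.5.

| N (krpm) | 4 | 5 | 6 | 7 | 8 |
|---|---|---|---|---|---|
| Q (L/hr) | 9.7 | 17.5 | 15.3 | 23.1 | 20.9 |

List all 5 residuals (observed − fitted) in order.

-2, 3, -2, 3, -2

N=4: Q̂ = 0.5 + 2.8·4 = 11.7; r = 9.7 − 11.7 = -2
N=5: Q̂ = 0.5 + 2.8·5 = 14.5; r = 17.5 − 14.5 = 3
N=6: Q̂ = 0.5 + 2.8·6 = 17.3; r = 15.3 − 17.3 = -2
N=7: Q̂ = 0.5 + 2.8·7 = 20.1; r = 23.1 − 20.1 = 3
N=8: Q̂ = 0.5 + 2.8·8 = 22.9; r = 20.9 − 22.9 = -2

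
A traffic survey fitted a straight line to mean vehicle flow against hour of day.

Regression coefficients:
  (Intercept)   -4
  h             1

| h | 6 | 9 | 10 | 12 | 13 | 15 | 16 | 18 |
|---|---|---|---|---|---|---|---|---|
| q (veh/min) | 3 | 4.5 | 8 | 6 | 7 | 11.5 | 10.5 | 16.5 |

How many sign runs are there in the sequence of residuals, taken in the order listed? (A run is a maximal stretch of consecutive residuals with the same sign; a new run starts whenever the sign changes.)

7 runs

h=6: ŷ = -4 + 6 = 2; r = 3 − 2 = 1
h=9: ŷ = -4 + 9 = 5; r = 4.5 − 5 = -0.5
h=10: ŷ = -4 + 10 = 6; r = 8 − 6 = 2
h=12: ŷ = -4 + 12 = 8; r = 6 − 8 = -2
h=13: ŷ = -4 + 13 = 9; r = 7 − 9 = -2
h=15: ŷ = -4 + 15 = 11; r = 11.5 − 11 = 0.5
h=16: ŷ = -4 + 16 = 12; r = 10.5 − 12 = -1.5
h=18: ŷ = -4 + 18 = 14; r = 16.5 − 14 = 2.5
Signs: + − + − − + − +
Runs: +×1, −×1, +×1, −×2, +×1, −×1, +×1 → 7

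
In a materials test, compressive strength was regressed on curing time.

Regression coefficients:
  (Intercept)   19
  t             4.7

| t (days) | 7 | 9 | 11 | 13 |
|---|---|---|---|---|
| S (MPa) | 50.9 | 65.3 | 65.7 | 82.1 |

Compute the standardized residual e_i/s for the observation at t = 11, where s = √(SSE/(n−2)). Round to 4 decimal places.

t=7: Ŝ = 19 + 4.7·7 = 51.9; e = 50.9 − 51.9 = -1
t=9: Ŝ = 19 + 4.7·9 = 61.3; e = 65.3 − 61.3 = 4
t=11: Ŝ = 19 + 4.7·11 = 70.7; e = 65.7 − 70.7 = -5
t=13: Ŝ = 19 + 4.7·13 = 80.1; e = 82.1 − 80.1 = 2
SSE = 1 + 16 + 25 + 4 = 46
s = √(46/2) = 4.79583
e/s = -5 / 4.79583 = -1.0426

-1.0426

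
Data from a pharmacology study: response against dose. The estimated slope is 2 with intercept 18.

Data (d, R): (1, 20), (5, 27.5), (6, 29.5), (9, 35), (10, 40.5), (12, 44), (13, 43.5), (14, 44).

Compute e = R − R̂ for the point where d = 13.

R̂ = 18 + 2·13 = 44
e = 43.5 − 44 = -0.5

e = -0.5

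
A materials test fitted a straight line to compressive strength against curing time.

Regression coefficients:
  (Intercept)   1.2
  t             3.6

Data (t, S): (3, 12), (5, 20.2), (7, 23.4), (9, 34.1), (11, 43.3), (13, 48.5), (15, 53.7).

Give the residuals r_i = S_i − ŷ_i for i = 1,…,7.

0, 1, -3, 0.5, 2.5, 0.5, -1.5

t=3: ŷ = 1.2 + 3.6·3 = 12; r = 12 − 12 = 0
t=5: ŷ = 1.2 + 3.6·5 = 19.2; r = 20.2 − 19.2 = 1
t=7: ŷ = 1.2 + 3.6·7 = 26.4; r = 23.4 − 26.4 = -3
t=9: ŷ = 1.2 + 3.6·9 = 33.6; r = 34.1 − 33.6 = 0.5
t=11: ŷ = 1.2 + 3.6·11 = 40.8; r = 43.3 − 40.8 = 2.5
t=13: ŷ = 1.2 + 3.6·13 = 48; r = 48.5 − 48 = 0.5
t=15: ŷ = 1.2 + 3.6·15 = 55.2; r = 53.7 − 55.2 = -1.5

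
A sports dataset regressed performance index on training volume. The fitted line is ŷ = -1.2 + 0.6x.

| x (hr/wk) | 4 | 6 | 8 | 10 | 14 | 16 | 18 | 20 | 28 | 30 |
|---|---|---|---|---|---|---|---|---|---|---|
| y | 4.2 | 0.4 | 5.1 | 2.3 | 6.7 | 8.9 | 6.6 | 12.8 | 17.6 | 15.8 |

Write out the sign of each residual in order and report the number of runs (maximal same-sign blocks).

8 runs

x=4: ŷ = -1.2 + 0.6·4 = 1.2; e = 4.2 − 1.2 = 3
x=6: ŷ = -1.2 + 0.6·6 = 2.4; e = 0.4 − 2.4 = -2
x=8: ŷ = -1.2 + 0.6·8 = 3.6; e = 5.1 − 3.6 = 1.5
x=10: ŷ = -1.2 + 0.6·10 = 4.8; e = 2.3 − 4.8 = -2.5
x=14: ŷ = -1.2 + 0.6·14 = 7.2; e = 6.7 − 7.2 = -0.5
x=16: ŷ = -1.2 + 0.6·16 = 8.4; e = 8.9 − 8.4 = 0.5
x=18: ŷ = -1.2 + 0.6·18 = 9.6; e = 6.6 − 9.6 = -3
x=20: ŷ = -1.2 + 0.6·20 = 10.8; e = 12.8 − 10.8 = 2
x=28: ŷ = -1.2 + 0.6·28 = 15.6; e = 17.6 − 15.6 = 2
x=30: ŷ = -1.2 + 0.6·30 = 16.8; e = 15.8 − 16.8 = -1
Signs: + − + − − + − + + −
Runs: +×1, −×1, +×1, −×2, +×1, −×1, +×2, −×1 → 8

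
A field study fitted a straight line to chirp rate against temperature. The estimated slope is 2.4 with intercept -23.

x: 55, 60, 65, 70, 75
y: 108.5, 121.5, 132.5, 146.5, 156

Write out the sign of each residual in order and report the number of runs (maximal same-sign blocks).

x=55: ŷ = -23 + 2.4·55 = 109; r = 108.5 − 109 = -0.5
x=60: ŷ = -23 + 2.4·60 = 121; r = 121.5 − 121 = 0.5
x=65: ŷ = -23 + 2.4·65 = 133; r = 132.5 − 133 = -0.5
x=70: ŷ = -23 + 2.4·70 = 145; r = 146.5 − 145 = 1.5
x=75: ŷ = -23 + 2.4·75 = 157; r = 156 − 157 = -1
Signs: − + − + −
Runs: −×1, +×1, −×1, +×1, −×1 → 5

5 runs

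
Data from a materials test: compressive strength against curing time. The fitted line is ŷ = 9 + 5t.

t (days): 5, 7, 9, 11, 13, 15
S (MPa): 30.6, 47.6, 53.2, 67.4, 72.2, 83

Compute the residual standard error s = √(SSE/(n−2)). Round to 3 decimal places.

s = 3.200

t=5: ŷ = 9 + 5·5 = 34; r = 30.6 − 34 = -3.4
t=7: ŷ = 9 + 5·7 = 44; r = 47.6 − 44 = 3.6
t=9: ŷ = 9 + 5·9 = 54; r = 53.2 − 54 = -0.8
t=11: ŷ = 9 + 5·11 = 64; r = 67.4 − 64 = 3.4
t=13: ŷ = 9 + 5·13 = 74; r = 72.2 − 74 = -1.8
t=15: ŷ = 9 + 5·15 = 84; r = 83 − 84 = -1
SSE = 11.56 + 12.96 + 0.64 + 11.56 + 3.24 + 1 = 40.96
s = √(40.96/4) = √10.24 ≈ 3.200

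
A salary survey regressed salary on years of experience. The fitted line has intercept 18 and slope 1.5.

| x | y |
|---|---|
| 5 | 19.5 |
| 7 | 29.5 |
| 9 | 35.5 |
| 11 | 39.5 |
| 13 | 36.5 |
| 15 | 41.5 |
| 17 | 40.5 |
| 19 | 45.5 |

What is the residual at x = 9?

ŷ = 18 + 1.5·9 = 31.5
e = 35.5 − 31.5 = 4

e = 4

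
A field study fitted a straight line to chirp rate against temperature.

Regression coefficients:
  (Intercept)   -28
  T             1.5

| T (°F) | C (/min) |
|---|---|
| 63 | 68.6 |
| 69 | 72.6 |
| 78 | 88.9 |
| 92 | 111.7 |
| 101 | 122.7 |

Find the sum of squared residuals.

T=63: Ĉ = -28 + 1.5·63 = 66.5; e = 68.6 − 66.5 = 2.1
T=69: Ĉ = -28 + 1.5·69 = 75.5; e = 72.6 − 75.5 = -2.9
T=78: Ĉ = -28 + 1.5·78 = 89; e = 88.9 − 89 = -0.1
T=92: Ĉ = -28 + 1.5·92 = 110; e = 111.7 − 110 = 1.7
T=101: Ĉ = -28 + 1.5·101 = 123.5; e = 122.7 − 123.5 = -0.8
SSE = 4.41 + 8.41 + 0.01 + 2.89 + 0.64 = 16.36

SSE = 16.36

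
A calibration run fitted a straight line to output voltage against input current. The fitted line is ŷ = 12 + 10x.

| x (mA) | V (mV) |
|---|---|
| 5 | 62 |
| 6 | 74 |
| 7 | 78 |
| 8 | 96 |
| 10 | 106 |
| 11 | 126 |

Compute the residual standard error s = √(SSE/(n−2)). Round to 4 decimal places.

s = 4.6904

x=5: ŷ = 12 + 10·5 = 62; e = 62 − 62 = 0
x=6: ŷ = 12 + 10·6 = 72; e = 74 − 72 = 2
x=7: ŷ = 12 + 10·7 = 82; e = 78 − 82 = -4
x=8: ŷ = 12 + 10·8 = 92; e = 96 − 92 = 4
x=10: ŷ = 12 + 10·10 = 112; e = 106 − 112 = -6
x=11: ŷ = 12 + 10·11 = 122; e = 126 − 122 = 4
SSE = 0 + 4 + 16 + 16 + 36 + 16 = 88
s = √(88/4) = √22 ≈ 4.6904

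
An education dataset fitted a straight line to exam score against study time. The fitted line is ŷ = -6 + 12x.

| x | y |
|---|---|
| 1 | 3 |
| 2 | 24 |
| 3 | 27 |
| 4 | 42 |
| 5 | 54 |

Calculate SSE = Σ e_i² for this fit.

x=1: ŷ = -6 + 12·1 = 6; e = 3 − 6 = -3
x=2: ŷ = -6 + 12·2 = 18; e = 24 − 18 = 6
x=3: ŷ = -6 + 12·3 = 30; e = 27 − 30 = -3
x=4: ŷ = -6 + 12·4 = 42; e = 42 − 42 = 0
x=5: ŷ = -6 + 12·5 = 54; e = 54 − 54 = 0
SSE = 9 + 36 + 9 + 0 + 0 = 54

SSE = 54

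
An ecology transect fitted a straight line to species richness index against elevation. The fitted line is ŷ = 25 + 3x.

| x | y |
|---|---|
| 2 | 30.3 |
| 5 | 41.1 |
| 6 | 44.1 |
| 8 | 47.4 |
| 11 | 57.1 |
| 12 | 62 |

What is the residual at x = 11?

ŷ = 25 + 3·11 = 58
e = 57.1 − 58 = -0.9

e = -0.9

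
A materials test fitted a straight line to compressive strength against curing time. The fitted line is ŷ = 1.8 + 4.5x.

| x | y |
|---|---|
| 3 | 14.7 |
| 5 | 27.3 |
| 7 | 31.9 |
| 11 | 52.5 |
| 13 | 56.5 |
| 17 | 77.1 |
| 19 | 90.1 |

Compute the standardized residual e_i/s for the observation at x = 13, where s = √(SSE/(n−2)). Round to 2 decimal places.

-1.41

x=3: ŷ = 1.8 + 4.5·3 = 15.3; e = 14.7 − 15.3 = -0.6
x=5: ŷ = 1.8 + 4.5·5 = 24.3; e = 27.3 − 24.3 = 3
x=7: ŷ = 1.8 + 4.5·7 = 33.3; e = 31.9 − 33.3 = -1.4
x=11: ŷ = 1.8 + 4.5·11 = 51.3; e = 52.5 − 51.3 = 1.2
x=13: ŷ = 1.8 + 4.5·13 = 60.3; e = 56.5 − 60.3 = -3.8
x=17: ŷ = 1.8 + 4.5·17 = 78.3; e = 77.1 − 78.3 = -1.2
x=19: ŷ = 1.8 + 4.5·19 = 87.3; e = 90.1 − 87.3 = 2.8
SSE = 0.36 + 9 + 1.96 + 1.44 + 14.44 + 1.44 + 7.84 = 36.48
s = √(36.48/5) = 2.70111
e/s = -3.8 / 2.70111 = -1.41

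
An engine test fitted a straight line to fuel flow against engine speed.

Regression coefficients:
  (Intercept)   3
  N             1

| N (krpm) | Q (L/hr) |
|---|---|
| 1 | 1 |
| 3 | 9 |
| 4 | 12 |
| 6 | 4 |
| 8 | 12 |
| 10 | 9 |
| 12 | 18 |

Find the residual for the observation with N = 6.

Q̂ = 3 + 6 = 9
r = 4 − 9 = -5

r = -5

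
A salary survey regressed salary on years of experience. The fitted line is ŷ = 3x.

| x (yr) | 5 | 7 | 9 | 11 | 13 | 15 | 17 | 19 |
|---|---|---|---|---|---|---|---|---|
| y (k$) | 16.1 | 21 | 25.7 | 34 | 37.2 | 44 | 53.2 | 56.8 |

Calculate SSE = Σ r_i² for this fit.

x=5: ŷ = 3·5 = 15; r = 16.1 − 15 = 1.1
x=7: ŷ = 3·7 = 21; r = 21 − 21 = 0
x=9: ŷ = 3·9 = 27; r = 25.7 − 27 = -1.3
x=11: ŷ = 3·11 = 33; r = 34 − 33 = 1
x=13: ŷ = 3·13 = 39; r = 37.2 − 39 = -1.8
x=15: ŷ = 3·15 = 45; r = 44 − 45 = -1
x=17: ŷ = 3·17 = 51; r = 53.2 − 51 = 2.2
x=19: ŷ = 3·19 = 57; r = 56.8 − 57 = -0.2
SSE = 1.21 + 0 + 1.69 + 1 + 3.24 + 1 + 4.84 + 0.04 = 13.02

SSE = 13.02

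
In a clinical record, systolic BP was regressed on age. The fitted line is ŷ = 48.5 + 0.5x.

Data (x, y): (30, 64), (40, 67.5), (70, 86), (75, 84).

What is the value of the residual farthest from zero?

r = 2.5

x=30: ŷ = 48.5 + 0.5·30 = 63.5; r = 64 − 63.5 = 0.5
x=40: ŷ = 48.5 + 0.5·40 = 68.5; r = 67.5 − 68.5 = -1
x=70: ŷ = 48.5 + 0.5·70 = 83.5; r = 86 − 83.5 = 2.5
x=75: ŷ = 48.5 + 0.5·75 = 86; r = 84 − 86 = -2
Largest |r| is 2.5 at x = 70, residual 2.5.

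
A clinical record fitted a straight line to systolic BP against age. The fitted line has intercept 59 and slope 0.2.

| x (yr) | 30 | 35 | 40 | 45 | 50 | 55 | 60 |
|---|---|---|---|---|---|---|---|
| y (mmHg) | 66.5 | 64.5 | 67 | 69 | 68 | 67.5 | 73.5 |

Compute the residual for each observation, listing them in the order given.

x=30: ŷ = 59 + 0.2·30 = 65; e = 66.5 − 65 = 1.5
x=35: ŷ = 59 + 0.2·35 = 66; e = 64.5 − 66 = -1.5
x=40: ŷ = 59 + 0.2·40 = 67; e = 67 − 67 = 0
x=45: ŷ = 59 + 0.2·45 = 68; e = 69 − 68 = 1
x=50: ŷ = 59 + 0.2·50 = 69; e = 68 − 69 = -1
x=55: ŷ = 59 + 0.2·55 = 70; e = 67.5 − 70 = -2.5
x=60: ŷ = 59 + 0.2·60 = 71; e = 73.5 − 71 = 2.5

1.5, -1.5, 0, 1, -1, -2.5, 2.5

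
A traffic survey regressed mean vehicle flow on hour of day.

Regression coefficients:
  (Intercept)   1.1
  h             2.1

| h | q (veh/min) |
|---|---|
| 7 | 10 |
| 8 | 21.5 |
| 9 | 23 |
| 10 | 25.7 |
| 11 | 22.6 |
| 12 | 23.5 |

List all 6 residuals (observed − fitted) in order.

h=7: q̂ = 1.1 + 2.1·7 = 15.8; e = 10 − 15.8 = -5.8
h=8: q̂ = 1.1 + 2.1·8 = 17.9; e = 21.5 − 17.9 = 3.6
h=9: q̂ = 1.1 + 2.1·9 = 20; e = 23 − 20 = 3
h=10: q̂ = 1.1 + 2.1·10 = 22.1; e = 25.7 − 22.1 = 3.6
h=11: q̂ = 1.1 + 2.1·11 = 24.2; e = 22.6 − 24.2 = -1.6
h=12: q̂ = 1.1 + 2.1·12 = 26.3; e = 23.5 − 26.3 = -2.8

-5.8, 3.6, 3, 3.6, -1.6, -2.8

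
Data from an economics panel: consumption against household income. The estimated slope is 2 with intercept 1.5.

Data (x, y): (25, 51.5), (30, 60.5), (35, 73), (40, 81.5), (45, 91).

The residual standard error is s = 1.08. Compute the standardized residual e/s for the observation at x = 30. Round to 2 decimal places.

ŷ = 1.5 + 2·30 = 61.5
e = 60.5 − 61.5 = -1
e/s = -1 / 1.08 = -0.93

-0.93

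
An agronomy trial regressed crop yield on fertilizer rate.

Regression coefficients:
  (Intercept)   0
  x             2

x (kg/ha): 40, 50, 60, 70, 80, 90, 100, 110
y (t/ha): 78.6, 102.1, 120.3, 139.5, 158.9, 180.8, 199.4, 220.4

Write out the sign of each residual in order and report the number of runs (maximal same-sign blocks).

x=40: ŷ = 2·40 = 80; e = 78.6 − 80 = -1.4
x=50: ŷ = 2·50 = 100; e = 102.1 − 100 = 2.1
x=60: ŷ = 2·60 = 120; e = 120.3 − 120 = 0.3
x=70: ŷ = 2·70 = 140; e = 139.5 − 140 = -0.5
x=80: ŷ = 2·80 = 160; e = 158.9 − 160 = -1.1
x=90: ŷ = 2·90 = 180; e = 180.8 − 180 = 0.8
x=100: ŷ = 2·100 = 200; e = 199.4 − 200 = -0.6
x=110: ŷ = 2·110 = 220; e = 220.4 − 220 = 0.4
Signs: − + + − − + − +
Runs: −×1, +×2, −×2, +×1, −×1, +×1 → 6

6 runs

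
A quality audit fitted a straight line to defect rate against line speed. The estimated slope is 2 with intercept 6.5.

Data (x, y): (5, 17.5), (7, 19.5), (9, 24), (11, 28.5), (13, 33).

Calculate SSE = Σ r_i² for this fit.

SSE = 2.5

x=5: ŷ = 6.5 + 2·5 = 16.5; r = 17.5 − 16.5 = 1
x=7: ŷ = 6.5 + 2·7 = 20.5; r = 19.5 − 20.5 = -1
x=9: ŷ = 6.5 + 2·9 = 24.5; r = 24 − 24.5 = -0.5
x=11: ŷ = 6.5 + 2·11 = 28.5; r = 28.5 − 28.5 = 0
x=13: ŷ = 6.5 + 2·13 = 32.5; r = 33 − 32.5 = 0.5
SSE = 1 + 1 + 0.25 + 0 + 0.25 = 2.5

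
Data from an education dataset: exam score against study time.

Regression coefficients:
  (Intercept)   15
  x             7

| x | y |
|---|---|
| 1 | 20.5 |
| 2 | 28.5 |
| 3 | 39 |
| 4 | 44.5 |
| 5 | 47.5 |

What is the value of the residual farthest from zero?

r = 3

x=1: ŷ = 15 + 7·1 = 22; r = 20.5 − 22 = -1.5
x=2: ŷ = 15 + 7·2 = 29; r = 28.5 − 29 = -0.5
x=3: ŷ = 15 + 7·3 = 36; r = 39 − 36 = 3
x=4: ŷ = 15 + 7·4 = 43; r = 44.5 − 43 = 1.5
x=5: ŷ = 15 + 7·5 = 50; r = 47.5 − 50 = -2.5
Largest |r| is 3 at x = 3, residual 3.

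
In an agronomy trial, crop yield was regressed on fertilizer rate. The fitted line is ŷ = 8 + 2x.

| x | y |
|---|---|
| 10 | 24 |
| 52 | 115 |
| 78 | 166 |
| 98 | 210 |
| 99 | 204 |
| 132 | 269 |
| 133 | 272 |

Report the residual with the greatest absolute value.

x=10: ŷ = 8 + 2·10 = 28; r = 24 − 28 = -4
x=52: ŷ = 8 + 2·52 = 112; r = 115 − 112 = 3
x=78: ŷ = 8 + 2·78 = 164; r = 166 − 164 = 2
x=98: ŷ = 8 + 2·98 = 204; r = 210 − 204 = 6
x=99: ŷ = 8 + 2·99 = 206; r = 204 − 206 = -2
x=132: ŷ = 8 + 2·132 = 272; r = 269 − 272 = -3
x=133: ŷ = 8 + 2·133 = 274; r = 272 − 274 = -2
Largest |r| is 6 at x = 98, residual 6.

r = 6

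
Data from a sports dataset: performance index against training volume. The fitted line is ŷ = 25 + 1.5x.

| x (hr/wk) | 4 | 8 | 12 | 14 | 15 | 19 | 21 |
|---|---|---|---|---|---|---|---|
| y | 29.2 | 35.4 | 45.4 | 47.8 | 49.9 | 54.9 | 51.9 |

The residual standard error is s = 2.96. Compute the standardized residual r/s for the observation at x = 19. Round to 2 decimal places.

0.47

ŷ = 25 + 1.5·19 = 53.5
r = 54.9 − 53.5 = 1.4
r/s = 1.4 / 2.96 = 0.47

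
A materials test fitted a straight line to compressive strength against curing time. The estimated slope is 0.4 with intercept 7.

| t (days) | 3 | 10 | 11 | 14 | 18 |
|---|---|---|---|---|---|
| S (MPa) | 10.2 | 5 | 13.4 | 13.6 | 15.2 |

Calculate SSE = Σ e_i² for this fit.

t=3: ŷ = 7 + 0.4·3 = 8.2; e = 10.2 − 8.2 = 2
t=10: ŷ = 7 + 0.4·10 = 11; e = 5 − 11 = -6
t=11: ŷ = 7 + 0.4·11 = 11.4; e = 13.4 − 11.4 = 2
t=14: ŷ = 7 + 0.4·14 = 12.6; e = 13.6 − 12.6 = 1
t=18: ŷ = 7 + 0.4·18 = 14.2; e = 15.2 − 14.2 = 1
SSE = 4 + 36 + 4 + 1 + 1 = 46

SSE = 46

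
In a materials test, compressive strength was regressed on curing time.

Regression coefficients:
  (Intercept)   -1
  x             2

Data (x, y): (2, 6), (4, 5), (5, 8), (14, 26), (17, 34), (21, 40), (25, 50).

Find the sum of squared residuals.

SSE = 18

x=2: ŷ = -1 + 2·2 = 3; r = 6 − 3 = 3
x=4: ŷ = -1 + 2·4 = 7; r = 5 − 7 = -2
x=5: ŷ = -1 + 2·5 = 9; r = 8 − 9 = -1
x=14: ŷ = -1 + 2·14 = 27; r = 26 − 27 = -1
x=17: ŷ = -1 + 2·17 = 33; r = 34 − 33 = 1
x=21: ŷ = -1 + 2·21 = 41; r = 40 − 41 = -1
x=25: ŷ = -1 + 2·25 = 49; r = 50 − 49 = 1
SSE = 9 + 4 + 1 + 1 + 1 + 1 + 1 = 18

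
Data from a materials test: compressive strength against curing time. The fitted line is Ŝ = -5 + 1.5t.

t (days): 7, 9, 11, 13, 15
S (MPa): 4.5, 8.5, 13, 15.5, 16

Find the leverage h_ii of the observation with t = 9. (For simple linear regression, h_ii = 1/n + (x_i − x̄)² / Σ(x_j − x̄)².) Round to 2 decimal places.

t̄ = (7 + 9 + 11 + 13 + 15)/5 = 11
Σ(t − t̄)² = 16 + 4 + 0 + 4 + 16 = 40
h = 1/5 + (-2)²/40 = 0.2 + 0.1 = 0.30

h = 0.30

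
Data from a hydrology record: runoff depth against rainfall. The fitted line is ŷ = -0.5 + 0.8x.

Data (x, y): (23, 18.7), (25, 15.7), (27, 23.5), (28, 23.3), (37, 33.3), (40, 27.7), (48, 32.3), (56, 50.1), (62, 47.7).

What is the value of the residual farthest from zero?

x=23: ŷ = -0.5 + 0.8·23 = 17.9; e = 18.7 − 17.9 = 0.8
x=25: ŷ = -0.5 + 0.8·25 = 19.5; e = 15.7 − 19.5 = -3.8
x=27: ŷ = -0.5 + 0.8·27 = 21.1; e = 23.5 − 21.1 = 2.4
x=28: ŷ = -0.5 + 0.8·28 = 21.9; e = 23.3 − 21.9 = 1.4
x=37: ŷ = -0.5 + 0.8·37 = 29.1; e = 33.3 − 29.1 = 4.2
x=40: ŷ = -0.5 + 0.8·40 = 31.5; e = 27.7 − 31.5 = -3.8
x=48: ŷ = -0.5 + 0.8·48 = 37.9; e = 32.3 − 37.9 = -5.6
x=56: ŷ = -0.5 + 0.8·56 = 44.3; e = 50.1 − 44.3 = 5.8
x=62: ŷ = -0.5 + 0.8·62 = 49.1; e = 47.7 − 49.1 = -1.4
Largest |e| is 5.8 at x = 56, residual 5.8.

e = 5.8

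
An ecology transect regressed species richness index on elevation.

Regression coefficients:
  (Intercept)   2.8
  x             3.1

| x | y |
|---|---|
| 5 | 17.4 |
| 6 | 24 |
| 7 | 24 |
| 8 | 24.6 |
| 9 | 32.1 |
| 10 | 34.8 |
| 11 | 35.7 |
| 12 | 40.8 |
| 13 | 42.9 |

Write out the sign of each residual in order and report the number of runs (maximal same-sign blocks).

x=5: ŷ = 2.8 + 3.1·5 = 18.3; e = 17.4 − 18.3 = -0.9
x=6: ŷ = 2.8 + 3.1·6 = 21.4; e = 24 − 21.4 = 2.6
x=7: ŷ = 2.8 + 3.1·7 = 24.5; e = 24 − 24.5 = -0.5
x=8: ŷ = 2.8 + 3.1·8 = 27.6; e = 24.6 − 27.6 = -3
x=9: ŷ = 2.8 + 3.1·9 = 30.7; e = 32.1 − 30.7 = 1.4
x=10: ŷ = 2.8 + 3.1·10 = 33.8; e = 34.8 − 33.8 = 1
x=11: ŷ = 2.8 + 3.1·11 = 36.9; e = 35.7 − 36.9 = -1.2
x=12: ŷ = 2.8 + 3.1·12 = 40; e = 40.8 − 40 = 0.8
x=13: ŷ = 2.8 + 3.1·13 = 43.1; e = 42.9 − 43.1 = -0.2
Signs: − + − − + + − + −
Runs: −×1, +×1, −×2, +×2, −×1, +×1, −×1 → 7

7 runs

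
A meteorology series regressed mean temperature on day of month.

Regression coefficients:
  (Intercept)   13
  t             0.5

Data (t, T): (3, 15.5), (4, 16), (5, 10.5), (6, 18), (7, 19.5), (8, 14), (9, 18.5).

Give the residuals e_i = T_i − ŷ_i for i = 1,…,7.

1, 1, -5, 2, 3, -3, 1

t=3: ŷ = 13 + 0.5·3 = 14.5; e = 15.5 − 14.5 = 1
t=4: ŷ = 13 + 0.5·4 = 15; e = 16 − 15 = 1
t=5: ŷ = 13 + 0.5·5 = 15.5; e = 10.5 − 15.5 = -5
t=6: ŷ = 13 + 0.5·6 = 16; e = 18 − 16 = 2
t=7: ŷ = 13 + 0.5·7 = 16.5; e = 19.5 − 16.5 = 3
t=8: ŷ = 13 + 0.5·8 = 17; e = 14 − 17 = -3
t=9: ŷ = 13 + 0.5·9 = 17.5; e = 18.5 − 17.5 = 1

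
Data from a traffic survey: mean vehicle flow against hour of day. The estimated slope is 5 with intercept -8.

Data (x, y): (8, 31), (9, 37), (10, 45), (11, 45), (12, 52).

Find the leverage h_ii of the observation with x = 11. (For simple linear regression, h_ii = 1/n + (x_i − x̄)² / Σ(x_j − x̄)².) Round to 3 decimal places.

x̄ = (8 + 9 + 10 + 11 + 12)/5 = 10
Σ(x − x̄)² = 4 + 1 + 0 + 1 + 4 = 10
h = 1/5 + (1)²/10 = 0.2 + 0.1 = 0.300

h = 0.300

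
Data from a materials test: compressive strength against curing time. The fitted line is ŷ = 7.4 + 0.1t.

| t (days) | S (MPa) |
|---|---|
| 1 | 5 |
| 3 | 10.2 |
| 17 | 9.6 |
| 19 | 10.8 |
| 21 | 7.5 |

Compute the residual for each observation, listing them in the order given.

-2.5, 2.5, 0.5, 1.5, -2

t=1: ŷ = 7.4 + 0.1·1 = 7.5; e = 5 − 7.5 = -2.5
t=3: ŷ = 7.4 + 0.1·3 = 7.7; e = 10.2 − 7.7 = 2.5
t=17: ŷ = 7.4 + 0.1·17 = 9.1; e = 9.6 − 9.1 = 0.5
t=19: ŷ = 7.4 + 0.1·19 = 9.3; e = 10.8 − 9.3 = 1.5
t=21: ŷ = 7.4 + 0.1·21 = 9.5; e = 7.5 − 9.5 = -2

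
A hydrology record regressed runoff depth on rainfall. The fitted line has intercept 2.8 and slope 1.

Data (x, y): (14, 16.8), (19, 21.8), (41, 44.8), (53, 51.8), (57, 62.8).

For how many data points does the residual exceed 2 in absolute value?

2

x=14: ŷ = 2.8 + 14 = 16.8; r = 16.8 − 16.8 = 0
x=19: ŷ = 2.8 + 19 = 21.8; r = 21.8 − 21.8 = 0
x=41: ŷ = 2.8 + 41 = 43.8; r = 44.8 − 43.8 = 1
x=53: ŷ = 2.8 + 53 = 55.8; r = 51.8 − 55.8 = -4
x=57: ŷ = 2.8 + 57 = 59.8; r = 62.8 − 59.8 = 3
|r| > 2: x=53 (|r|=4), x=57 (|r|=3) → 2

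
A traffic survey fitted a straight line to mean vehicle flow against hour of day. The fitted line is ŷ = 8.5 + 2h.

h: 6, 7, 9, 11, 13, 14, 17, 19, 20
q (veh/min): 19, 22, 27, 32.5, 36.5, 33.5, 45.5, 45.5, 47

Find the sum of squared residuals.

SSE = 32

h=6: ŷ = 8.5 + 2·6 = 20.5; r = 19 − 20.5 = -1.5
h=7: ŷ = 8.5 + 2·7 = 22.5; r = 22 − 22.5 = -0.5
h=9: ŷ = 8.5 + 2·9 = 26.5; r = 27 − 26.5 = 0.5
h=11: ŷ = 8.5 + 2·11 = 30.5; r = 32.5 − 30.5 = 2
h=13: ŷ = 8.5 + 2·13 = 34.5; r = 36.5 − 34.5 = 2
h=14: ŷ = 8.5 + 2·14 = 36.5; r = 33.5 − 36.5 = -3
h=17: ŷ = 8.5 + 2·17 = 42.5; r = 45.5 − 42.5 = 3
h=19: ŷ = 8.5 + 2·19 = 46.5; r = 45.5 − 46.5 = -1
h=20: ŷ = 8.5 + 2·20 = 48.5; r = 47 − 48.5 = -1.5
SSE = 2.25 + 0.25 + 0.25 + 4 + 4 + 9 + 9 + 1 + 2.25 = 32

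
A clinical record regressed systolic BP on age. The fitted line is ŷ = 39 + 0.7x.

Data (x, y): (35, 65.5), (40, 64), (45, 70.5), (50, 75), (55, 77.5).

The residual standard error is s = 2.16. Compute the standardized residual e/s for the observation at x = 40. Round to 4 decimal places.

-1.3889

ŷ = 39 + 0.7·40 = 67
e = 64 − 67 = -3
e/s = -3 / 2.16 = -1.3889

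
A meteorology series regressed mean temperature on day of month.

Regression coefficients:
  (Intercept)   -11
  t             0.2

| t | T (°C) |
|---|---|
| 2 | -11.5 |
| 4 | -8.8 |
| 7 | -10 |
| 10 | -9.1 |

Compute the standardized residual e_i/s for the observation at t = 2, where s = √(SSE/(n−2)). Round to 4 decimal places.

-0.7423

t=2: ŷ = -11 + 0.2·2 = -10.6; e = -11.5 − (-10.6) = -0.9
t=4: ŷ = -11 + 0.2·4 = -10.2; e = -8.8 − (-10.2) = 1.4
t=7: ŷ = -11 + 0.2·7 = -9.6; e = -10 − (-9.6) = -0.4
t=10: ŷ = -11 + 0.2·10 = -9; e = -9.1 − (-9) = -0.1
SSE = 0.81 + 1.96 + 0.16 + 0.01 = 2.94
s = √(2.94/2) = 1.21244
e/s = -0.9 / 1.21244 = -0.7423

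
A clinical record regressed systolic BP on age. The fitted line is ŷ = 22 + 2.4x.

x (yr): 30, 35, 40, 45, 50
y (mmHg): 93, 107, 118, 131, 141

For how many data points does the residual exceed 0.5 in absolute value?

x=30: ŷ = 22 + 2.4·30 = 94; e = 93 − 94 = -1
x=35: ŷ = 22 + 2.4·35 = 106; e = 107 − 106 = 1
x=40: ŷ = 22 + 2.4·40 = 118; e = 118 − 118 = 0
x=45: ŷ = 22 + 2.4·45 = 130; e = 131 − 130 = 1
x=50: ŷ = 22 + 2.4·50 = 142; e = 141 − 142 = -1
|e| > 0.5: x=30 (|e|=1), x=35 (|e|=1), x=45 (|e|=1), x=50 (|e|=1) → 4

4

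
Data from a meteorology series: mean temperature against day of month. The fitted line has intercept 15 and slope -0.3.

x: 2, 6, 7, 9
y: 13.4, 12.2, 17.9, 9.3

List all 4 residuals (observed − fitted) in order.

-1, -1, 5, -3

x=2: ŷ = 15 − 0.3·2 = 14.4; r = 13.4 − 14.4 = -1
x=6: ŷ = 15 − 0.3·6 = 13.2; r = 12.2 − 13.2 = -1
x=7: ŷ = 15 − 0.3·7 = 12.9; r = 17.9 − 12.9 = 5
x=9: ŷ = 15 − 0.3·9 = 12.3; r = 9.3 − 12.3 = -3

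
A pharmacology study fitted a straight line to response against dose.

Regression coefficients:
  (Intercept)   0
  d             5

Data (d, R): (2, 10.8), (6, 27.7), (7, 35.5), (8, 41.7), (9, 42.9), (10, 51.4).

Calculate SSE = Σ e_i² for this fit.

d=2: R̂ = 5·2 = 10; e = 10.8 − 10 = 0.8
d=6: R̂ = 5·6 = 30; e = 27.7 − 30 = -2.3
d=7: R̂ = 5·7 = 35; e = 35.5 − 35 = 0.5
d=8: R̂ = 5·8 = 40; e = 41.7 − 40 = 1.7
d=9: R̂ = 5·9 = 45; e = 42.9 − 45 = -2.1
d=10: R̂ = 5·10 = 50; e = 51.4 − 50 = 1.4
SSE = 0.64 + 5.29 + 0.25 + 2.89 + 4.41 + 1.96 = 15.44

SSE = 15.44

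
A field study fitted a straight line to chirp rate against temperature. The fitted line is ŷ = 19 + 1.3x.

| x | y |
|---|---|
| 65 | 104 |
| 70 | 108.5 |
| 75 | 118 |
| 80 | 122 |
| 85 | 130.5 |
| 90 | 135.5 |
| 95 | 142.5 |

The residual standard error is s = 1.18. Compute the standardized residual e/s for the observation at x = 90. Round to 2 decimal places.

ŷ = 19 + 1.3·90 = 136
e = 135.5 − 136 = -0.5
e/s = -0.5 / 1.18 = -0.42

-0.42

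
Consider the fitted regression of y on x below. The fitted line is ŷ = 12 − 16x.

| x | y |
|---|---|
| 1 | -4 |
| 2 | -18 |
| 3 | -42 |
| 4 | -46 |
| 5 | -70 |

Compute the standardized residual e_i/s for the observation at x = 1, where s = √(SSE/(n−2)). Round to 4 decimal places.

0.0000

x=1: ŷ = 12 − 16·1 = -4; e = -4 − (-4) = 0
x=2: ŷ = 12 − 16·2 = -20; e = -18 − (-20) = 2
x=3: ŷ = 12 − 16·3 = -36; e = -42 − (-36) = -6
x=4: ŷ = 12 − 16·4 = -52; e = -46 − (-52) = 6
x=5: ŷ = 12 − 16·5 = -68; e = -70 − (-68) = -2
SSE = 0 + 4 + 36 + 36 + 4 = 80
s = √(80/3) = 5.16398
e/s = 0 / 5.16398 = 0.0000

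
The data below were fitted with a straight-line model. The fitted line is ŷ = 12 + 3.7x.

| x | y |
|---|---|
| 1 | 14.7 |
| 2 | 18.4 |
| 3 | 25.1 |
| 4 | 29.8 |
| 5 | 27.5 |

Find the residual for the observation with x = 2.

r = -1

ŷ = 12 + 3.7·2 = 19.4
r = 18.4 − 19.4 = -1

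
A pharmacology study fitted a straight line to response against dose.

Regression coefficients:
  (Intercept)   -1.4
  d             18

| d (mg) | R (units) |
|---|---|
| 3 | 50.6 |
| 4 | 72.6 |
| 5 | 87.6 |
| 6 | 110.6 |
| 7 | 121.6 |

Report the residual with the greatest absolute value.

d=3: ŷ = -1.4 + 18·3 = 52.6; e = 50.6 − 52.6 = -2
d=4: ŷ = -1.4 + 18·4 = 70.6; e = 72.6 − 70.6 = 2
d=5: ŷ = -1.4 + 18·5 = 88.6; e = 87.6 − 88.6 = -1
d=6: ŷ = -1.4 + 18·6 = 106.6; e = 110.6 − 106.6 = 4
d=7: ŷ = -1.4 + 18·7 = 124.6; e = 121.6 − 124.6 = -3
Largest |e| is 4 at d = 6, residual 4.

e = 4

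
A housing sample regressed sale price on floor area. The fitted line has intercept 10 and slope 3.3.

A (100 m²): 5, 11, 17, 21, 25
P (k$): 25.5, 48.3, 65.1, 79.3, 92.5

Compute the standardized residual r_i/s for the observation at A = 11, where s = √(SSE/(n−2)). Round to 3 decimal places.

A=5: ŷ = 10 + 3.3·5 = 26.5; r = 25.5 − 26.5 = -1
A=11: ŷ = 10 + 3.3·11 = 46.3; r = 48.3 − 46.3 = 2
A=17: ŷ = 10 + 3.3·17 = 66.1; r = 65.1 − 66.1 = -1
A=21: ŷ = 10 + 3.3·21 = 79.3; r = 79.3 − 79.3 = 0
A=25: ŷ = 10 + 3.3·25 = 92.5; r = 92.5 − 92.5 = 0
SSE = 1 + 4 + 1 + 0 + 0 = 6
s = √(6/3) = 1.41421
r/s = 2 / 1.41421 = 1.414

1.414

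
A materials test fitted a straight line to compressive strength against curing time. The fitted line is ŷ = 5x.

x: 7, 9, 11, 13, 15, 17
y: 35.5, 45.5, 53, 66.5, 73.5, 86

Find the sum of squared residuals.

SSE = 10

x=7: ŷ = 5·7 = 35; e = 35.5 − 35 = 0.5
x=9: ŷ = 5·9 = 45; e = 45.5 − 45 = 0.5
x=11: ŷ = 5·11 = 55; e = 53 − 55 = -2
x=13: ŷ = 5·13 = 65; e = 66.5 − 65 = 1.5
x=15: ŷ = 5·15 = 75; e = 73.5 − 75 = -1.5
x=17: ŷ = 5·17 = 85; e = 86 − 85 = 1
SSE = 0.25 + 0.25 + 4 + 2.25 + 2.25 + 1 = 10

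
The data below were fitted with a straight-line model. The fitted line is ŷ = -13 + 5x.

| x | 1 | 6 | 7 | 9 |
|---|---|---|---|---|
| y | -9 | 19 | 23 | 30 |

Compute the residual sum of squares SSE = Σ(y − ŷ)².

SSE = 10

x=1: ŷ = -13 + 5·1 = -8; r = -9 − (-8) = -1
x=6: ŷ = -13 + 5·6 = 17; r = 19 − 17 = 2
x=7: ŷ = -13 + 5·7 = 22; r = 23 − 22 = 1
x=9: ŷ = -13 + 5·9 = 32; r = 30 − 32 = -2
SSE = 1 + 4 + 1 + 4 = 10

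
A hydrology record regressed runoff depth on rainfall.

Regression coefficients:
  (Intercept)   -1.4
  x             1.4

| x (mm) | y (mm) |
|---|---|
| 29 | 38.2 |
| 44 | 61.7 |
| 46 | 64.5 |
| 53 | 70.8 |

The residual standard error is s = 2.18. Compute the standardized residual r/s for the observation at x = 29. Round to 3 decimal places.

ŷ = -1.4 + 1.4·29 = 39.2
r = 38.2 − 39.2 = -1
r/s = -1 / 2.18 = -0.459

-0.459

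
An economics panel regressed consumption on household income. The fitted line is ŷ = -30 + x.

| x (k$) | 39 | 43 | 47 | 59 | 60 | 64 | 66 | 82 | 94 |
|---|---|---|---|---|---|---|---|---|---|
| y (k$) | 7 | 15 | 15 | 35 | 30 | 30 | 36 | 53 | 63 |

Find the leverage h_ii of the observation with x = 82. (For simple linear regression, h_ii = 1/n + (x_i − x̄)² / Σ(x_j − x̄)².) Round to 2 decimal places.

h = 0.27

x̄ = (39 + 43 + 47 + 59 + 60 + 64 + 66 + 82 + 94)/9 = 61.5556
Σ(x − x̄)² = 508.753 + 344.309 + 211.864 + 6.53086 + 2.41975 + 5.97531 + 19.7531 + 417.975 + 1052.64 = 2570.22
h = 1/9 + (20.4444)²/2570.22 = 0.111111 + 0.162622 = 0.27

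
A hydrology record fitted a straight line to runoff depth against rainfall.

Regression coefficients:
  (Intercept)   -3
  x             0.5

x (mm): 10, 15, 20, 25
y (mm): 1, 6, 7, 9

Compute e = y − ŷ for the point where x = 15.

e = 1.5

ŷ = -3 + 0.5·15 = 4.5
e = 6 − 4.5 = 1.5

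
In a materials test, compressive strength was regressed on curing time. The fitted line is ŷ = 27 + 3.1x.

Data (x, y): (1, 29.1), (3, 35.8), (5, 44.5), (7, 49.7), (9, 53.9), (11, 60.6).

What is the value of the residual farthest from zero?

r = 2

x=1: ŷ = 27 + 3.1·1 = 30.1; r = 29.1 − 30.1 = -1
x=3: ŷ = 27 + 3.1·3 = 36.3; r = 35.8 − 36.3 = -0.5
x=5: ŷ = 27 + 3.1·5 = 42.5; r = 44.5 − 42.5 = 2
x=7: ŷ = 27 + 3.1·7 = 48.7; r = 49.7 − 48.7 = 1
x=9: ŷ = 27 + 3.1·9 = 54.9; r = 53.9 − 54.9 = -1
x=11: ŷ = 27 + 3.1·11 = 61.1; r = 60.6 − 61.1 = -0.5
Largest |r| is 2 at x = 5, residual 2.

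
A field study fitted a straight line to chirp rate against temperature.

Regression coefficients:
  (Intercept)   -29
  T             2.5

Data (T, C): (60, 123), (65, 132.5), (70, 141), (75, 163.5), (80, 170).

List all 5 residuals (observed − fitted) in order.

T=60: ŷ = -29 + 2.5·60 = 121; e = 123 − 121 = 2
T=65: ŷ = -29 + 2.5·65 = 133.5; e = 132.5 − 133.5 = -1
T=70: ŷ = -29 + 2.5·70 = 146; e = 141 − 146 = -5
T=75: ŷ = -29 + 2.5·75 = 158.5; e = 163.5 − 158.5 = 5
T=80: ŷ = -29 + 2.5·80 = 171; e = 170 − 171 = -1

2, -1, -5, 5, -1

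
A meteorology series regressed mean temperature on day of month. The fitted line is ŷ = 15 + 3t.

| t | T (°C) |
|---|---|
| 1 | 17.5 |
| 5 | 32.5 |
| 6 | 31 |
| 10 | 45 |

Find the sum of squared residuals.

SSE = 10.5

t=1: ŷ = 15 + 3·1 = 18; e = 17.5 − 18 = -0.5
t=5: ŷ = 15 + 3·5 = 30; e = 32.5 − 30 = 2.5
t=6: ŷ = 15 + 3·6 = 33; e = 31 − 33 = -2
t=10: ŷ = 15 + 3·10 = 45; e = 45 − 45 = 0
SSE = 0.25 + 6.25 + 4 + 0 = 10.5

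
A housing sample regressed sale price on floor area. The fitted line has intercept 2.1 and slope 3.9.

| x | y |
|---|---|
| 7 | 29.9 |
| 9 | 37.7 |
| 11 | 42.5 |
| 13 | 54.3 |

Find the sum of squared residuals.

x=7: ŷ = 2.1 + 3.9·7 = 29.4; e = 29.9 − 29.4 = 0.5
x=9: ŷ = 2.1 + 3.9·9 = 37.2; e = 37.7 − 37.2 = 0.5
x=11: ŷ = 2.1 + 3.9·11 = 45; e = 42.5 − 45 = -2.5
x=13: ŷ = 2.1 + 3.9·13 = 52.8; e = 54.3 − 52.8 = 1.5
SSE = 0.25 + 0.25 + 6.25 + 2.25 = 9

SSE = 9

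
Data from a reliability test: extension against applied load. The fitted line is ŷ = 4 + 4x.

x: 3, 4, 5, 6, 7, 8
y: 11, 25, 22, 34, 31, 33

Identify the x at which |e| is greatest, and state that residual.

x = 6, e = 6

x=3: ŷ = 4 + 4·3 = 16; e = 11 − 16 = -5
x=4: ŷ = 4 + 4·4 = 20; e = 25 − 20 = 5
x=5: ŷ = 4 + 4·5 = 24; e = 22 − 24 = -2
x=6: ŷ = 4 + 4·6 = 28; e = 34 − 28 = 6
x=7: ŷ = 4 + 4·7 = 32; e = 31 − 32 = -1
x=8: ŷ = 4 + 4·8 = 36; e = 33 − 36 = -3
Largest |e| is 6 at x = 6, residual 6.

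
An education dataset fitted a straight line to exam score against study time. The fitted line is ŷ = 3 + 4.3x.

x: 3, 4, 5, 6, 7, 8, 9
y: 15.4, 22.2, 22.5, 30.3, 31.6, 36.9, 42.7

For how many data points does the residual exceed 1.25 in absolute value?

x=3: ŷ = 3 + 4.3·3 = 15.9; r = 15.4 − 15.9 = -0.5
x=4: ŷ = 3 + 4.3·4 = 20.2; r = 22.2 − 20.2 = 2
x=5: ŷ = 3 + 4.3·5 = 24.5; r = 22.5 − 24.5 = -2
x=6: ŷ = 3 + 4.3·6 = 28.8; r = 30.3 − 28.8 = 1.5
x=7: ŷ = 3 + 4.3·7 = 33.1; r = 31.6 − 33.1 = -1.5
x=8: ŷ = 3 + 4.3·8 = 37.4; r = 36.9 − 37.4 = -0.5
x=9: ŷ = 3 + 4.3·9 = 41.7; r = 42.7 − 41.7 = 1
|r| > 1.25: x=4 (|r|=2), x=5 (|r|=2), x=6 (|r|=1.5), x=7 (|r|=1.5) → 4

4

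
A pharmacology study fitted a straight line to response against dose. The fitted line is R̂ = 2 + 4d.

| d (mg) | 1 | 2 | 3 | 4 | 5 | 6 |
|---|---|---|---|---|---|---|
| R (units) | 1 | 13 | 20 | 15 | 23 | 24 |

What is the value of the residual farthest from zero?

d=1: R̂ = 2 + 4·1 = 6; e = 1 − 6 = -5
d=2: R̂ = 2 + 4·2 = 10; e = 13 − 10 = 3
d=3: R̂ = 2 + 4·3 = 14; e = 20 − 14 = 6
d=4: R̂ = 2 + 4·4 = 18; e = 15 − 18 = -3
d=5: R̂ = 2 + 4·5 = 22; e = 23 − 22 = 1
d=6: R̂ = 2 + 4·6 = 26; e = 24 − 26 = -2
Largest |e| is 6 at d = 3, residual 6.

e = 6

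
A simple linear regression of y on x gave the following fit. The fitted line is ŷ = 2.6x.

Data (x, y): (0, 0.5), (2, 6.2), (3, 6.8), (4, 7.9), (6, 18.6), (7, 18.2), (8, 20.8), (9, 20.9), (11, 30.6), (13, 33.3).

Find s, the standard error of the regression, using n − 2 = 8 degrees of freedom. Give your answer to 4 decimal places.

x=0: ŷ = 2.6·0 = 0; r = 0.5 − 0 = 0.5
x=2: ŷ = 2.6·2 = 5.2; r = 6.2 − 5.2 = 1
x=3: ŷ = 2.6·3 = 7.8; r = 6.8 − 7.8 = -1
x=4: ŷ = 2.6·4 = 10.4; r = 7.9 − 10.4 = -2.5
x=6: ŷ = 2.6·6 = 15.6; r = 18.6 − 15.6 = 3
x=7: ŷ = 2.6·7 = 18.2; r = 18.2 − 18.2 = 0
x=8: ŷ = 2.6·8 = 20.8; r = 20.8 − 20.8 = 0
x=9: ŷ = 2.6·9 = 23.4; r = 20.9 − 23.4 = -2.5
x=11: ŷ = 2.6·11 = 28.6; r = 30.6 − 28.6 = 2
x=13: ŷ = 2.6·13 = 33.8; r = 33.3 − 33.8 = -0.5
SSE = 0.25 + 1 + 1 + 6.25 + 9 + 0 + 0 + 6.25 + 4 + 0.25 = 28
s = √(28/8) = √3.5 ≈ 1.8708

s = 1.8708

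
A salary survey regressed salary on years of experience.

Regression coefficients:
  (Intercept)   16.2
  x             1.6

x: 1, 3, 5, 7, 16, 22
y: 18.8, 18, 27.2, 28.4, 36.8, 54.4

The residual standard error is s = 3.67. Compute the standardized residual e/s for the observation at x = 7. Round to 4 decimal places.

0.2725

ŷ = 16.2 + 1.6·7 = 27.4
e = 28.4 − 27.4 = 1
e/s = 1 / 3.67 = 0.2725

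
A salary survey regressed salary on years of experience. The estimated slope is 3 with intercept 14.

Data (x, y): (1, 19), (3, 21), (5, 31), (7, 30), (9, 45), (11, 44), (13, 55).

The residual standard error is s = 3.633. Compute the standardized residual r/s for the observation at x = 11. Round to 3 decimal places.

-0.826

ŷ = 14 + 3·11 = 47
r = 44 − 47 = -3
r/s = -3 / 3.633 = -0.826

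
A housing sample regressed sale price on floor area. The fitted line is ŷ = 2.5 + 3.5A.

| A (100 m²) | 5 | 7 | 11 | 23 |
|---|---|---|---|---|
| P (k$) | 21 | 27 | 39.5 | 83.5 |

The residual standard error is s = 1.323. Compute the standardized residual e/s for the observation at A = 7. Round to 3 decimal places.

0.000

ŷ = 2.5 + 3.5·7 = 27
e = 27 − 27 = 0
e/s = 0 / 1.323 = 0.000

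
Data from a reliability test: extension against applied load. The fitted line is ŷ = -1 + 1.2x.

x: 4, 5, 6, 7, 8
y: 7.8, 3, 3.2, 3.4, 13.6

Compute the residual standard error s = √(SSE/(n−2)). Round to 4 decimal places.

x=4: ŷ = -1 + 1.2·4 = 3.8; r = 7.8 − 3.8 = 4
x=5: ŷ = -1 + 1.2·5 = 5; r = 3 − 5 = -2
x=6: ŷ = -1 + 1.2·6 = 6.2; r = 3.2 − 6.2 = -3
x=7: ŷ = -1 + 1.2·7 = 7.4; r = 3.4 − 7.4 = -4
x=8: ŷ = -1 + 1.2·8 = 8.6; r = 13.6 − 8.6 = 5
SSE = 16 + 4 + 9 + 16 + 25 = 70
s = √(70/3) = √23.3333 ≈ 4.8305

s = 4.8305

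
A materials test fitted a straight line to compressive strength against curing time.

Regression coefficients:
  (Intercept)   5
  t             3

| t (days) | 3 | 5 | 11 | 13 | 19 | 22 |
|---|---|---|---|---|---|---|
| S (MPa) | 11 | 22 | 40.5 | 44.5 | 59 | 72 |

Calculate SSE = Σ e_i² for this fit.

SSE = 29.5

t=3: ŷ = 5 + 3·3 = 14; e = 11 − 14 = -3
t=5: ŷ = 5 + 3·5 = 20; e = 22 − 20 = 2
t=11: ŷ = 5 + 3·11 = 38; e = 40.5 − 38 = 2.5
t=13: ŷ = 5 + 3·13 = 44; e = 44.5 − 44 = 0.5
t=19: ŷ = 5 + 3·19 = 62; e = 59 − 62 = -3
t=22: ŷ = 5 + 3·22 = 71; e = 72 − 71 = 1
SSE = 9 + 4 + 6.25 + 0.25 + 9 + 1 = 29.5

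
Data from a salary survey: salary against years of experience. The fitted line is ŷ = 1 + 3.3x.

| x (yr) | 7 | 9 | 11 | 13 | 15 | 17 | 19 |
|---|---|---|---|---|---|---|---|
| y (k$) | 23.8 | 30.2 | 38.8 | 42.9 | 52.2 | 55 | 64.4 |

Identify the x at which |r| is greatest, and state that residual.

x = 17, r = -2.1

x=7: ŷ = 1 + 3.3·7 = 24.1; r = 23.8 − 24.1 = -0.3
x=9: ŷ = 1 + 3.3·9 = 30.7; r = 30.2 − 30.7 = -0.5
x=11: ŷ = 1 + 3.3·11 = 37.3; r = 38.8 − 37.3 = 1.5
x=13: ŷ = 1 + 3.3·13 = 43.9; r = 42.9 − 43.9 = -1
x=15: ŷ = 1 + 3.3·15 = 50.5; r = 52.2 − 50.5 = 1.7
x=17: ŷ = 1 + 3.3·17 = 57.1; r = 55 − 57.1 = -2.1
x=19: ŷ = 1 + 3.3·19 = 63.7; r = 64.4 − 63.7 = 0.7
Largest |r| is 2.1 at x = 17, residual -2.1.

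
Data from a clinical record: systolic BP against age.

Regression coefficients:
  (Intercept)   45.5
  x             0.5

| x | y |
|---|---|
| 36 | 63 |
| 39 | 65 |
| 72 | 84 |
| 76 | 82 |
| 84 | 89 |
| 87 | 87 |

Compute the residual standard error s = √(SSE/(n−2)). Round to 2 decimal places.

s = 1.94

x=36: ŷ = 45.5 + 0.5·36 = 63.5; e = 63 − 63.5 = -0.5
x=39: ŷ = 45.5 + 0.5·39 = 65; e = 65 − 65 = 0
x=72: ŷ = 45.5 + 0.5·72 = 81.5; e = 84 − 81.5 = 2.5
x=76: ŷ = 45.5 + 0.5·76 = 83.5; e = 82 − 83.5 = -1.5
x=84: ŷ = 45.5 + 0.5·84 = 87.5; e = 89 − 87.5 = 1.5
x=87: ŷ = 45.5 + 0.5·87 = 89; e = 87 − 89 = -2
SSE = 0.25 + 0 + 6.25 + 2.25 + 2.25 + 4 = 15
s = √(15/4) = √3.75 ≈ 1.94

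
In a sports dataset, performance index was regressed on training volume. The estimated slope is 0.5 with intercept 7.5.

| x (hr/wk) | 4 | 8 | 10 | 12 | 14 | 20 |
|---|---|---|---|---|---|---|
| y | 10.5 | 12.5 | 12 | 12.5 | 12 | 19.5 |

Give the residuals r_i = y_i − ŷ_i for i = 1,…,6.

1, 1, -0.5, -1, -2.5, 2

x=4: ŷ = 7.5 + 0.5·4 = 9.5; r = 10.5 − 9.5 = 1
x=8: ŷ = 7.5 + 0.5·8 = 11.5; r = 12.5 − 11.5 = 1
x=10: ŷ = 7.5 + 0.5·10 = 12.5; r = 12 − 12.5 = -0.5
x=12: ŷ = 7.5 + 0.5·12 = 13.5; r = 12.5 − 13.5 = -1
x=14: ŷ = 7.5 + 0.5·14 = 14.5; r = 12 − 14.5 = -2.5
x=20: ŷ = 7.5 + 0.5·20 = 17.5; r = 19.5 − 17.5 = 2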